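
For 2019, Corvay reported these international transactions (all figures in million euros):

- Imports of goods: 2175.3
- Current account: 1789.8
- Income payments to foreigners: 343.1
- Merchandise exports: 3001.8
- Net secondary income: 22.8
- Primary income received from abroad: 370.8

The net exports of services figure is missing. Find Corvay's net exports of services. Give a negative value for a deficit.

Current account = goods balance + services balance + net primary income + net secondary income
Sum of the known components = 877.0
Net exports of services = CA - (known components) = 1789.8 - 877.0 = 912.8

912.8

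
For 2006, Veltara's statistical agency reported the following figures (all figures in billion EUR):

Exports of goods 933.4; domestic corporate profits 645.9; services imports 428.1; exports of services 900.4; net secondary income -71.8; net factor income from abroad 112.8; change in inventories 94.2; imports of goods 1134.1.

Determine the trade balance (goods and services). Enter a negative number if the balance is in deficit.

271.6

Goods balance = 933.4 - 1134.1 = -200.7
Services balance = 900.4 - 428.1 = 472.3
Trade balance (goods + services) = -200.7 + 472.3 = 271.6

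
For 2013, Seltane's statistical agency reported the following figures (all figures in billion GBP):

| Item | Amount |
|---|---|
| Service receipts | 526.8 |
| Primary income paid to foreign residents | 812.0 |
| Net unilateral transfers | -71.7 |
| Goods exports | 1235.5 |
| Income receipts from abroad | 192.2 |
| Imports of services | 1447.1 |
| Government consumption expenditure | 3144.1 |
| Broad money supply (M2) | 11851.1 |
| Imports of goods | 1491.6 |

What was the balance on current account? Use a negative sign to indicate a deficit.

-1867.9

Goods balance = 1235.5 - 1491.6 = -256.1
Services balance = 526.8 - 1447.1 = -920.3
Trade balance (goods + services) = -256.1 + (-920.3) = -1176.4
Net primary income = 192.2 - 812.0 = -619.8
Net secondary income = -71.7
Current account = -1176.4 + (-619.8) + (-71.7) = -1867.9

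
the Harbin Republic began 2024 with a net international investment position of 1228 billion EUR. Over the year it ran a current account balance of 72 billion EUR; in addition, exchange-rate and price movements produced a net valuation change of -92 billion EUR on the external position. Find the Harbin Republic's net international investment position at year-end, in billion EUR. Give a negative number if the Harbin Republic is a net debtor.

Change in NIIP = current account + net valuation change = 72 + (-92) = -20
End-of-year NIIP = 1228 + (-20) = 1208

1208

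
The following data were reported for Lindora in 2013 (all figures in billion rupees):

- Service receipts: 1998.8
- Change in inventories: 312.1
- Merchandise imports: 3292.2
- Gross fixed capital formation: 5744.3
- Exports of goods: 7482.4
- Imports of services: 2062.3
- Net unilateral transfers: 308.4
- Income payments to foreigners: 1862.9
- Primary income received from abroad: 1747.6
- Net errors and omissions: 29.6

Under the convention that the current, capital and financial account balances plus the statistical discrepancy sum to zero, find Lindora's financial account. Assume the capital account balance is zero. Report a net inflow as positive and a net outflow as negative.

-4349.4

Goods balance = 7482.4 - 3292.2 = 4190.2
Services balance = 1998.8 - 2062.3 = -63.5
Trade balance (goods + services) = 4190.2 + (-63.5) = 4126.7
Net primary income = 1747.6 - 1862.9 = -115.3
Net secondary income = 308.4
Current account = 4126.7 + (-115.3) + 308.4 = 4319.8
Financial account = -(4319.8 + 29.6) = -4349.4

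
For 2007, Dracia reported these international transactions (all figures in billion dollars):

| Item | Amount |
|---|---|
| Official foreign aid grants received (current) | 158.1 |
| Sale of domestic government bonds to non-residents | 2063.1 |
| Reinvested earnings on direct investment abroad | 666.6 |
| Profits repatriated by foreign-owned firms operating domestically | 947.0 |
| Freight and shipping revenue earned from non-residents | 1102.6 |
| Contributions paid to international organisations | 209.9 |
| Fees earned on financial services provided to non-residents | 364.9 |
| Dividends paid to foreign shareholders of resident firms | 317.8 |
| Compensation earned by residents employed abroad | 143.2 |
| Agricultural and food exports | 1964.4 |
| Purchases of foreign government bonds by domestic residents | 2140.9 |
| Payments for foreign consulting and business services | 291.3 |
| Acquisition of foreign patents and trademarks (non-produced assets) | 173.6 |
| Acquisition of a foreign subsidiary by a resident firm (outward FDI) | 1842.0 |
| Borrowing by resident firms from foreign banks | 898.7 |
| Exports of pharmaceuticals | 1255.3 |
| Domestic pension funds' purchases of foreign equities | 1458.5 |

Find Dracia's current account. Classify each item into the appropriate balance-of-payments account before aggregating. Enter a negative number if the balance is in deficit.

Goods: 1255.3 + 1964.4 = 3219.7
Services: 1102.6 + 364.9 - 291.3 = 1176.2
Primary income: -947.0 - 317.8 + 143.2 + 666.6 = -455.0
Secondary income: -209.9 + 158.1 = -51.8
Current account = 3219.7 + 1176.2 + (-455.0) + (-51.8) = 3889.1
(Excluded from the current account — financial account: sale of domestic government bonds to non-residents 2063.1, purchases of foreign government bonds by domestic residents 2140.9, acquisition of a foreign subsidiary by a resident firm (outward FDI) 1842.0, borrowing by resident firms from foreign banks 898.7, domestic pension funds' purchases of foreign equities 1458.5; capital account: acquisition of foreign patents and trademarks (non-produced assets) 173.6.)

3889.1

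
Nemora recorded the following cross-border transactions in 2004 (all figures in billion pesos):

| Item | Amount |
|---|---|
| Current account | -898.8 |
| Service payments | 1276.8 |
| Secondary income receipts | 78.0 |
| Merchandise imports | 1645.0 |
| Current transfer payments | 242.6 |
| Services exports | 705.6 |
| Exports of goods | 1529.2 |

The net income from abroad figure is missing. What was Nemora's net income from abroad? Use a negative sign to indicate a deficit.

-47.2

Current account = goods balance + services balance + net primary income + net secondary income
Sum of the known components = -851.6
Net income from abroad = CA - (known components) = -898.8 - (-851.6) = -47.2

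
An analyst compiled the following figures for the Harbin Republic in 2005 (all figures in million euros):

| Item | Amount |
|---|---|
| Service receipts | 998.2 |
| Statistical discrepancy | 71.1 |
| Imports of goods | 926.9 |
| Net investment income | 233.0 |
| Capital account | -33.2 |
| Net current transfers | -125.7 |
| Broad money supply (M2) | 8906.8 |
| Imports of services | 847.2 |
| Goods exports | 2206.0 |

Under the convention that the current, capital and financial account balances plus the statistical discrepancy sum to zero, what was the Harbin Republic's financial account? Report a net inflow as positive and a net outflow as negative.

-1575.3

Goods balance = 2206.0 - 926.9 = 1279.1
Services balance = 998.2 - 847.2 = 151.0
Trade balance (goods + services) = 1279.1 + 151.0 = 1430.1
Net primary income = 233.0
Net secondary income = -125.7
Current account = 1430.1 + 233.0 + (-125.7) = 1537.4
Financial account = -(1537.4 + (-33.2) + 71.1) = -1575.3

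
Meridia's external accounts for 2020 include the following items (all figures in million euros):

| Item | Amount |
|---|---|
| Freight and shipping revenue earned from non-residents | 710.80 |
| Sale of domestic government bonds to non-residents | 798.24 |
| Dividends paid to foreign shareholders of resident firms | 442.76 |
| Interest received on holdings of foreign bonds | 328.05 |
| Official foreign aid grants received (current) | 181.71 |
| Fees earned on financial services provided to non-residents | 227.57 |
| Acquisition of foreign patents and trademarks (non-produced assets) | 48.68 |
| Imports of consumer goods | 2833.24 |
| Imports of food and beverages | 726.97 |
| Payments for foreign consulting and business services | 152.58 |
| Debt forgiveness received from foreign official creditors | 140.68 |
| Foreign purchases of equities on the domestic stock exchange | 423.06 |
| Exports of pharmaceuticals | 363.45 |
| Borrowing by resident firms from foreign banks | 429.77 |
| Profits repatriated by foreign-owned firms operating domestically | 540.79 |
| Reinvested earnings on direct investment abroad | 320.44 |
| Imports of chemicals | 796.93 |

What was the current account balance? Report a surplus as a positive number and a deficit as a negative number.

Goods: -796.93 - 2833.24 + 363.45 - 726.97 = -3993.69
Services: 710.80 - 152.58 + 227.57 = 785.79
Primary income: -540.79 - 442.76 + 320.44 + 328.05 = -335.06
Secondary income: 181.71
Current account = (-3993.69) + 785.79 + (-335.06) + 181.71 = -3361.25
(Excluded from the current account — financial account: sale of domestic government bonds to non-residents 798.24, foreign purchases of equities on the domestic stock exchange 423.06, borrowing by resident firms from foreign banks 429.77; capital account: acquisition of foreign patents and trademarks (non-produced assets) 48.68, debt forgiveness received from foreign official creditors 140.68.)

-3361.25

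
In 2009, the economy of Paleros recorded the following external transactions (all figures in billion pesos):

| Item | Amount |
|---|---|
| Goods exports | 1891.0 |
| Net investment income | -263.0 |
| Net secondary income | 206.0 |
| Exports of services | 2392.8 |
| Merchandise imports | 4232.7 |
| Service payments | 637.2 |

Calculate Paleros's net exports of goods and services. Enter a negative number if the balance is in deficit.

Goods balance = 1891.0 - 4232.7 = -2341.7
Services balance = 2392.8 - 637.2 = 1755.6
Trade balance (goods + services) = -2341.7 + 1755.6 = -586.1

-586.1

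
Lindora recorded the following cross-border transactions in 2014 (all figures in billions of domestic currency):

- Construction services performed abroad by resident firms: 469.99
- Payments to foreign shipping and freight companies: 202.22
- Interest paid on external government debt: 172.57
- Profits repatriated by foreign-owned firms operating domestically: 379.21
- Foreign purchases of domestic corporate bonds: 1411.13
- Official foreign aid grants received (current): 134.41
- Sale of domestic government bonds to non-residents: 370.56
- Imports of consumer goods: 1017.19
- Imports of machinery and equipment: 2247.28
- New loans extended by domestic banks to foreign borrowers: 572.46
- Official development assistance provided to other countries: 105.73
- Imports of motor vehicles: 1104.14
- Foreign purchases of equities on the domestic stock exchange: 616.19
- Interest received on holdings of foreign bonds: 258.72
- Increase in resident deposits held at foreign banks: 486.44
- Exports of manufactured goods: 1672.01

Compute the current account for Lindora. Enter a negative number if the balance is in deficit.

-2693.21

Goods: -1104.14 + 1672.01 - 2247.28 - 1017.19 = -2696.60
Services: 469.99 - 202.22 = 267.77
Primary income: 258.72 - 379.21 - 172.57 = -293.06
Secondary income: -105.73 + 134.41 = 28.68
Current account = (-2696.60) + 267.77 + (-293.06) + 28.68 = -2693.21
(Excluded from the current account — financial account: foreign purchases of domestic corporate bonds 1411.13, sale of domestic government bonds to non-residents 370.56, new loans extended by domestic banks to foreign borrowers 572.46, foreign purchases of equities on the domestic stock exchange 616.19, increase in resident deposits held at foreign banks 486.44.)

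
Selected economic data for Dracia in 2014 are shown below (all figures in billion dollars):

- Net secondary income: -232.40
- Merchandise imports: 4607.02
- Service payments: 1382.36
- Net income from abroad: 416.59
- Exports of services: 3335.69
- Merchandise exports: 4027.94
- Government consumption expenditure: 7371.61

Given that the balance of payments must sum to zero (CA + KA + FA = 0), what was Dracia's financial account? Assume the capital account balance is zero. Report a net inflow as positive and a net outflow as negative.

-1558.44

Goods balance = 4027.94 - 4607.02 = -579.08
Services balance = 3335.69 - 1382.36 = 1953.33
Trade balance (goods + services) = -579.08 + 1953.33 = 1374.25
Net primary income = 416.59
Net secondary income = -232.40
Current account = 1374.25 + 416.59 + (-232.40) = 1558.44
Financial account = -(1558.44) = -1558.44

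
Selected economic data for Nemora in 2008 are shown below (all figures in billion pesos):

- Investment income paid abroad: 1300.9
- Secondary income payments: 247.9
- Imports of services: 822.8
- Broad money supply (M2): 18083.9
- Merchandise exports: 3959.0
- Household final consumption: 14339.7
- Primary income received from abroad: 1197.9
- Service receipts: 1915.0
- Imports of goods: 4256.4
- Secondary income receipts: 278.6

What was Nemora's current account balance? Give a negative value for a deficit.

722.5

Goods balance = 3959.0 - 4256.4 = -297.4
Services balance = 1915.0 - 822.8 = 1092.2
Trade balance (goods + services) = -297.4 + 1092.2 = 794.8
Net primary income = 1197.9 - 1300.9 = -103.0
Net secondary income = 278.6 - 247.9 = 30.7
Current account = 794.8 + (-103.0) + 30.7 = 722.5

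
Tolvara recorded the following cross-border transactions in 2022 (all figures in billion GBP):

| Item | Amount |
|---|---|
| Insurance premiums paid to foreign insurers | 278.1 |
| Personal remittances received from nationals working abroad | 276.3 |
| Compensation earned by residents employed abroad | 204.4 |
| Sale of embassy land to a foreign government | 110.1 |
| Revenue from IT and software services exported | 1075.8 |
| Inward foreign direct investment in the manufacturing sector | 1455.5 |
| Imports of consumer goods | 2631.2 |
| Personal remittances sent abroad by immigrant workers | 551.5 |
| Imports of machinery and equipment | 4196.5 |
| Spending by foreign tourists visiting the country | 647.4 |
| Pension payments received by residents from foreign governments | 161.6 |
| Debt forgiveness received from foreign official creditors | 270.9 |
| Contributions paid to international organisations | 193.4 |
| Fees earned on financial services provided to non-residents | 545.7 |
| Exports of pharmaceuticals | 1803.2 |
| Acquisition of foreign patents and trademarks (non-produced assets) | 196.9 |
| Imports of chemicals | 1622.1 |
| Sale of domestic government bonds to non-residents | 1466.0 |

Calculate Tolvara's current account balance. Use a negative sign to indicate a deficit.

Goods: -1622.1 - 4196.5 - 2631.2 + 1803.2 = -6646.6
Services: -278.1 + 647.4 + 545.7 + 1075.8 = 1990.8
Primary income: 204.4
Secondary income: -551.5 + 276.3 + 161.6 - 193.4 = -307.0
Current account = (-6646.6) + 1990.8 + 204.4 + (-307.0) = -4758.4
(Excluded from the current account — capital account: sale of embassy land to a foreign government 110.1, debt forgiveness received from foreign official creditors 270.9, acquisition of foreign patents and trademarks (non-produced assets) 196.9; financial account: inward foreign direct investment in the manufacturing sector 1455.5, sale of domestic government bonds to non-residents 1466.0.)

-4758.4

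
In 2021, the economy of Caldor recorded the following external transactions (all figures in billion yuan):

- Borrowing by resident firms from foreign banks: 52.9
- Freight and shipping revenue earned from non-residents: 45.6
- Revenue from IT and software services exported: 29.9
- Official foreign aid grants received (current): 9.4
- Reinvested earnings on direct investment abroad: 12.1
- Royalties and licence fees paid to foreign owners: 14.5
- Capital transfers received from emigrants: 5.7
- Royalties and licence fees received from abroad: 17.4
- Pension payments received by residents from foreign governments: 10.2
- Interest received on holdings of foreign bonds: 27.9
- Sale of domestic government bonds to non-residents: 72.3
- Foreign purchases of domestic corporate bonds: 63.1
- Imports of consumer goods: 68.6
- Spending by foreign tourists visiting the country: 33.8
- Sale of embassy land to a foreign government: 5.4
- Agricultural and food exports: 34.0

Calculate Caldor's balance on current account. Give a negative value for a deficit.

137.2

Goods: 34.0 - 68.6 = -34.6
Services: -14.5 + 29.9 + 17.4 + 45.6 + 33.8 = 112.2
Primary income: 27.9 + 12.1 = 40.0
Secondary income: 10.2 + 9.4 = 19.6
Current account = (-34.6) + 112.2 + 40.0 + 19.6 = 137.2
(Excluded from the current account — financial account: borrowing by resident firms from foreign banks 52.9, sale of domestic government bonds to non-residents 72.3, foreign purchases of domestic corporate bonds 63.1; capital account: capital transfers received from emigrants 5.7, sale of embassy land to a foreign government 5.4.)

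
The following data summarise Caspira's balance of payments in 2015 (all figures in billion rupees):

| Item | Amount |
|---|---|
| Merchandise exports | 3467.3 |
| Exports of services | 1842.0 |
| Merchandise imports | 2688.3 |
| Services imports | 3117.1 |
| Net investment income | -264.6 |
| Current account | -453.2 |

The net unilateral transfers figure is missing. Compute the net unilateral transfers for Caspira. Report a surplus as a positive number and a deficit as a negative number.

307.5

Current account = goods balance + services balance + net primary income + net secondary income
Sum of the known components = -760.7
Net unilateral transfers = CA - (known components) = -453.2 - (-760.7) = 307.5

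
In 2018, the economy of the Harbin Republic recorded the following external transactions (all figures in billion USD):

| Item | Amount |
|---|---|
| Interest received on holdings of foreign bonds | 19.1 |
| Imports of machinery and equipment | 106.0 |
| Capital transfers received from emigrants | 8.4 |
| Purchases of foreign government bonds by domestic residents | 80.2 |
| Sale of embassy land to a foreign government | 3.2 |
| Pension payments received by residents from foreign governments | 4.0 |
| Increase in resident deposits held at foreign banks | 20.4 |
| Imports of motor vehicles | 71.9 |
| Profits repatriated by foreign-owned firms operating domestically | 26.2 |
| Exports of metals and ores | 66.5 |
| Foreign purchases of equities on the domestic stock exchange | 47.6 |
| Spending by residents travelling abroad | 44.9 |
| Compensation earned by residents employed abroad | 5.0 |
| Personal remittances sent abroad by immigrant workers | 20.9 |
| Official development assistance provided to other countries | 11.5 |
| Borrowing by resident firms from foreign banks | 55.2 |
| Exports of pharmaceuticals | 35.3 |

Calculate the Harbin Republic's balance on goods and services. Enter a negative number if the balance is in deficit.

Goods: -106.0 + 66.5 + 35.3 - 71.9 = -76.1
Services: -44.9
Trade balance = -76.1 + (-44.9) = -121.0
(Excluded from the trade balance — primary income: interest received on holdings of foreign bonds 19.1, profits repatriated by foreign-owned firms operating domestically 26.2, compensation earned by residents employed abroad 5.0; capital account: capital transfers received from emigrants 8.4, sale of embassy land to a foreign government 3.2; financial account: purchases of foreign government bonds by domestic residents 80.2, increase in resident deposits held at foreign banks 20.4, foreign purchases of equities on the domestic stock exchange 47.6, borrowing by resident firms from foreign banks 55.2; secondary income: pension payments received by residents from foreign governments 4.0, personal remittances sent abroad by immigrant workers 20.9, official development assistance provided to other countries 11.5.)

-121.0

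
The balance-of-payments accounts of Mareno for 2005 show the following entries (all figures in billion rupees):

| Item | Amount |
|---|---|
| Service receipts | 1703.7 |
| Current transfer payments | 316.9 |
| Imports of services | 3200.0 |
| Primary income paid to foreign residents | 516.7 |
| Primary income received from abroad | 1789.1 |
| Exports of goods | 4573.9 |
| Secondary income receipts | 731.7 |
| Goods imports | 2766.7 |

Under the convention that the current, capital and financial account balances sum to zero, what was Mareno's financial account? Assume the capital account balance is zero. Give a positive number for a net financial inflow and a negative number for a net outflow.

Goods balance = 4573.9 - 2766.7 = 1807.2
Services balance = 1703.7 - 3200.0 = -1496.3
Trade balance (goods + services) = 1807.2 + (-1496.3) = 310.9
Net primary income = 1789.1 - 516.7 = 1272.4
Net secondary income = 731.7 - 316.9 = 414.8
Current account = 310.9 + 1272.4 + 414.8 = 1998.1
Financial account = -(1998.1) = -1998.1

-1998.1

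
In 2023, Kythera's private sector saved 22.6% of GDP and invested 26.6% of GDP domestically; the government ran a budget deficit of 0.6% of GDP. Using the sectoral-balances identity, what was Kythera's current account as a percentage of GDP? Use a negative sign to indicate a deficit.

By the sectoral-balances identity, CA = (S_private - I) + (T - G).
Private balance = 22.6 - 26.6 = -4.0
Government balance (T - G) = -0.6
CA = -4.0 + (-0.6) = -4.6

-4.6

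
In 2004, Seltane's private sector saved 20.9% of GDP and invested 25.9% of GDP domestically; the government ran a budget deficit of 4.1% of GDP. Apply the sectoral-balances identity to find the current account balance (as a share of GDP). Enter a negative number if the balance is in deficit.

By the sectoral-balances identity, CA = (S_private - I) + (T - G).
Private balance = 20.9 - 25.9 = -5.0
Government balance (T - G) = -4.1
CA = -5.0 + (-4.1) = -9.1

-9.1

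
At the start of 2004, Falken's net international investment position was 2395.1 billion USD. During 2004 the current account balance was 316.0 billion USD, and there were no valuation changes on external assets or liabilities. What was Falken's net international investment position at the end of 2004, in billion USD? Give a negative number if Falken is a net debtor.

With no valuation effects, change in NIIP = current account = 316.0
End-of-year NIIP = 2395.1 + 316.0 = 2711.1

2711.1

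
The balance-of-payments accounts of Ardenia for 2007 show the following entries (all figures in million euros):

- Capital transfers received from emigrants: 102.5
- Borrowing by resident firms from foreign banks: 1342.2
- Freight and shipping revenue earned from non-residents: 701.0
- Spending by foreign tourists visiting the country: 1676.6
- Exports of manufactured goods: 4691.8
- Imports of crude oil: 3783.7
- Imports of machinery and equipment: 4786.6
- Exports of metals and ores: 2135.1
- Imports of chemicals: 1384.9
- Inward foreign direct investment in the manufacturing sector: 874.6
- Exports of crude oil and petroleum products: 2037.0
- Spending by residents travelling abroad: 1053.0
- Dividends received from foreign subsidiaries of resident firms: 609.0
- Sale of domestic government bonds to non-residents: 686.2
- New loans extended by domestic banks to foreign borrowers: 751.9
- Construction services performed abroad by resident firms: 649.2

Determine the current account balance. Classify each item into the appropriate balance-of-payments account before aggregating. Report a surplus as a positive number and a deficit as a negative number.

Goods: 2037.0 - 1384.9 - 3783.7 + 4691.8 - 4786.6 + 2135.1 = -1091.3
Services: 1676.6 - 1053.0 + 649.2 + 701.0 = 1973.8
Primary income: 609.0
Current account = (-1091.3) + 1973.8 + 609.0 = 1491.5
(Excluded from the current account — capital account: capital transfers received from emigrants 102.5; financial account: borrowing by resident firms from foreign banks 1342.2, inward foreign direct investment in the manufacturing sector 874.6, sale of domestic government bonds to non-residents 686.2, new loans extended by domestic banks to foreign borrowers 751.9.)

1491.5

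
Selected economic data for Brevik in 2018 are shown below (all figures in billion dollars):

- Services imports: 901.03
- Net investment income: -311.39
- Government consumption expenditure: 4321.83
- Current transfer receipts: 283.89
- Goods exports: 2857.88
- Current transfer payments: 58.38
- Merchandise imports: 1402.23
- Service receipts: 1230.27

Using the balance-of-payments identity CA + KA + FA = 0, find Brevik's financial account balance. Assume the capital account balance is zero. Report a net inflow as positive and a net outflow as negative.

Goods balance = 2857.88 - 1402.23 = 1455.65
Services balance = 1230.27 - 901.03 = 329.24
Trade balance (goods + services) = 1455.65 + 329.24 = 1784.89
Net primary income = -311.39
Net secondary income = 283.89 - 58.38 = 225.51
Current account = 1784.89 + (-311.39) + 225.51 = 1699.01
Financial account = -(1699.01) = -1699.01

-1699.01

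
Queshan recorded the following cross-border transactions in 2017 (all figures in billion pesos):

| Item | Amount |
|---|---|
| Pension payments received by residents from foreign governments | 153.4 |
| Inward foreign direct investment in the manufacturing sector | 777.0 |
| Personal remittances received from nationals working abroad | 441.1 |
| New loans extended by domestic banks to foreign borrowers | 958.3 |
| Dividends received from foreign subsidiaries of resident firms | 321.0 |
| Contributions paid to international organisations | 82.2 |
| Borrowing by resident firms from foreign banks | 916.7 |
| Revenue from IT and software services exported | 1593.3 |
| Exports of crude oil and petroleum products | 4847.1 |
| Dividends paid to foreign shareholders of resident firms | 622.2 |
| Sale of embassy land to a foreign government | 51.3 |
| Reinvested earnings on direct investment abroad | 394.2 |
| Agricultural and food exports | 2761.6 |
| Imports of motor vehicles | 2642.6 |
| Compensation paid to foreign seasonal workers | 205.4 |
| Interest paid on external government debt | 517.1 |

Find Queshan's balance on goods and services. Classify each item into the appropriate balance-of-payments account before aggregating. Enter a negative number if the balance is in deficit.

6559.4

Goods: 4847.1 + 2761.6 - 2642.6 = 4966.1
Services: 1593.3
Trade balance = 4966.1 + 1593.3 = 6559.4
(Excluded from the trade balance — secondary income: pension payments received by residents from foreign governments 153.4, personal remittances received from nationals working abroad 441.1, contributions paid to international organisations 82.2; financial account: inward foreign direct investment in the manufacturing sector 777.0, new loans extended by domestic banks to foreign borrowers 958.3, borrowing by resident firms from foreign banks 916.7; primary income: dividends received from foreign subsidiaries of resident firms 321.0, dividends paid to foreign shareholders of resident firms 622.2, reinvested earnings on direct investment abroad 394.2, compensation paid to foreign seasonal workers 205.4, interest paid on external government debt 517.1; capital account: sale of embassy land to a foreign government 51.3.)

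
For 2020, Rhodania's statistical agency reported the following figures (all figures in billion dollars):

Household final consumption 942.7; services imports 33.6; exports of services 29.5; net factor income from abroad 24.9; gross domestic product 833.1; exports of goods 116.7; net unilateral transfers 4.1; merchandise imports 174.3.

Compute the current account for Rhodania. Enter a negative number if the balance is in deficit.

-32.7

Goods balance = 116.7 - 174.3 = -57.6
Services balance = 29.5 - 33.6 = -4.1
Trade balance (goods + services) = -57.6 + (-4.1) = -61.7
Net primary income = 24.9
Net secondary income = 4.1
Current account = -61.7 + 24.9 + 4.1 = -32.7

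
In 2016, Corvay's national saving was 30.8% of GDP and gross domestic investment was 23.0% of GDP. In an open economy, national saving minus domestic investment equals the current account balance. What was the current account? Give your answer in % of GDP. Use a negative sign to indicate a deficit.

S - I = CA (net lending to the rest of the world).
CA = S - I = 30.8 - 23.0 = 7.8

7.8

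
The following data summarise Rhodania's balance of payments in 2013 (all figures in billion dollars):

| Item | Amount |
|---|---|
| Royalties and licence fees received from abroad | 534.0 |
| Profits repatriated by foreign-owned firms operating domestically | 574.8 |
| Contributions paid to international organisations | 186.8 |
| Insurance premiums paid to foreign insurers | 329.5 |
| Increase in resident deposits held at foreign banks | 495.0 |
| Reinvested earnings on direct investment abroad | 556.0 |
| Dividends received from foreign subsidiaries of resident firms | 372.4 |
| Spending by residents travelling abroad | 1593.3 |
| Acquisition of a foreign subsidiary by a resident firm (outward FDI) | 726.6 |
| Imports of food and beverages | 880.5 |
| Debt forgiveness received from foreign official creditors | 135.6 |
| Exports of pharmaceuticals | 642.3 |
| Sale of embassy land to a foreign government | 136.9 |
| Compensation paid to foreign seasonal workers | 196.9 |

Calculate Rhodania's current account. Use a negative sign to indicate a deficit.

-1657.1

Goods: -880.5 + 642.3 = -238.2
Services: -1593.3 + 534.0 - 329.5 = -1388.8
Primary income: 372.4 + 556.0 - 574.8 - 196.9 = 156.7
Secondary income: -186.8
Current account = (-238.2) + (-1388.8) + 156.7 + (-186.8) = -1657.1
(Excluded from the current account — financial account: increase in resident deposits held at foreign banks 495.0, acquisition of a foreign subsidiary by a resident firm (outward FDI) 726.6; capital account: debt forgiveness received from foreign official creditors 135.6, sale of embassy land to a foreign government 136.9.)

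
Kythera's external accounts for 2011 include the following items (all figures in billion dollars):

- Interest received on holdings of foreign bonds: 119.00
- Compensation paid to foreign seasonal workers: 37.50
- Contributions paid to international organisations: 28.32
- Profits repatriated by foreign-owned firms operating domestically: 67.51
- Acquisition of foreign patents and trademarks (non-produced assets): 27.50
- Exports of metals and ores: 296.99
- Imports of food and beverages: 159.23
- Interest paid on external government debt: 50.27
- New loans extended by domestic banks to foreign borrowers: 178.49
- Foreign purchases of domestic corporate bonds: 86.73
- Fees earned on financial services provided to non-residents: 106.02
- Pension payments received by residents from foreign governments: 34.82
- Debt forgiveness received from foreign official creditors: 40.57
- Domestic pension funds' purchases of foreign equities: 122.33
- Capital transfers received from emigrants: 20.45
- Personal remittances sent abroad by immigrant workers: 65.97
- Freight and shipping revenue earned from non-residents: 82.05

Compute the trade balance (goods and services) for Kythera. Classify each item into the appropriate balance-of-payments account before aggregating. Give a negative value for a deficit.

Goods: -159.23 + 296.99 = 137.76
Services: 106.02 + 82.05 = 188.07
Trade balance = 137.76 + 188.07 = 325.83
(Excluded from the trade balance — primary income: interest received on holdings of foreign bonds 119.00, compensation paid to foreign seasonal workers 37.50, profits repatriated by foreign-owned firms operating domestically 67.51, interest paid on external government debt 50.27; secondary income: contributions paid to international organisations 28.32, pension payments received by residents from foreign governments 34.82, personal remittances sent abroad by immigrant workers 65.97; capital account: acquisition of foreign patents and trademarks (non-produced assets) 27.50, debt forgiveness received from foreign official creditors 40.57, capital transfers received from emigrants 20.45; financial account: new loans extended by domestic banks to foreign borrowers 178.49, foreign purchases of domestic corporate bonds 86.73, domestic pension funds' purchases of foreign equities 122.33.)

325.83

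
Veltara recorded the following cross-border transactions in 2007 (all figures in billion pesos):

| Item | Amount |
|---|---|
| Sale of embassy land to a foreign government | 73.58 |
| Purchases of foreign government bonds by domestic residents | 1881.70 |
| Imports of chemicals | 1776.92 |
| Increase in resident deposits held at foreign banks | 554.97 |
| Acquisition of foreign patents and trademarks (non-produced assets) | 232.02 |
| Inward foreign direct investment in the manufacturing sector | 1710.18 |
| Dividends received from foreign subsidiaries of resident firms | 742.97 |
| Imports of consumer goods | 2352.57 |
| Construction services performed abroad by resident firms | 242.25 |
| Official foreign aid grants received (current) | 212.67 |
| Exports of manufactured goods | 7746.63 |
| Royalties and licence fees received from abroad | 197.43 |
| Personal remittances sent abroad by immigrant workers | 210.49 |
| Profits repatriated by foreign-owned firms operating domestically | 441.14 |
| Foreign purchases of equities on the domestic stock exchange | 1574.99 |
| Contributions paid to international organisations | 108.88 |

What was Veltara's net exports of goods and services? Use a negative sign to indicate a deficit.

4056.82

Goods: 7746.63 - 2352.57 - 1776.92 = 3617.14
Services: 197.43 + 242.25 = 439.68
Trade balance = 3617.14 + 439.68 = 4056.82
(Excluded from the trade balance — capital account: sale of embassy land to a foreign government 73.58, acquisition of foreign patents and trademarks (non-produced assets) 232.02; financial account: purchases of foreign government bonds by domestic residents 1881.70, increase in resident deposits held at foreign banks 554.97, inward foreign direct investment in the manufacturing sector 1710.18, foreign purchases of equities on the domestic stock exchange 1574.99; primary income: dividends received from foreign subsidiaries of resident firms 742.97, profits repatriated by foreign-owned firms operating domestically 441.14; secondary income: official foreign aid grants received (current) 212.67, personal remittances sent abroad by immigrant workers 210.49, contributions paid to international organisations 108.88.)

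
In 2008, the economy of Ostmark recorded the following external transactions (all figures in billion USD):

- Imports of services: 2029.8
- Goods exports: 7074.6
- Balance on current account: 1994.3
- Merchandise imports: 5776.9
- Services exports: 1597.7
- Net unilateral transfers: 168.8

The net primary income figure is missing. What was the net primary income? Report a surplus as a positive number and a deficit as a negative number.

Current account = goods balance + services balance + net primary income + net secondary income
Sum of the known components = 1034.4
Net primary income = CA - (known components) = 1994.3 - 1034.4 = 959.9

959.9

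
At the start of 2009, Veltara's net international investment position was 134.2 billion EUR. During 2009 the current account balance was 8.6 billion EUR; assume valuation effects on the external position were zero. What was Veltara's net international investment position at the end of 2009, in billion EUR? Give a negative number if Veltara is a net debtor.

142.8

With no valuation effects, change in NIIP = current account = 8.6
End-of-year NIIP = 134.2 + 8.6 = 142.8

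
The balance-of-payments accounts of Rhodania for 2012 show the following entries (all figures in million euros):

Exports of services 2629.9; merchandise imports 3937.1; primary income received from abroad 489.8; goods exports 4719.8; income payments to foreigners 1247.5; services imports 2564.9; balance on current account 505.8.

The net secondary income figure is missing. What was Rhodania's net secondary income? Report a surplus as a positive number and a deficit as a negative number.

Current account = goods balance + services balance + net primary income + net secondary income
Sum of the known components = 90.0
Net secondary income = CA - (known components) = 505.8 - 90.0 = 415.8

415.8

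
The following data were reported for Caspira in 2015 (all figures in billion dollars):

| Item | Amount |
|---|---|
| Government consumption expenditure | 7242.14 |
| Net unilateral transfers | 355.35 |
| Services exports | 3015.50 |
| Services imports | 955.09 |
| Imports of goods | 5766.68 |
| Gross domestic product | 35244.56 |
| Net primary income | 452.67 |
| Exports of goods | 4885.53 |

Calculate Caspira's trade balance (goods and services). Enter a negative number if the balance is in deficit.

Goods balance = 4885.53 - 5766.68 = -881.15
Services balance = 3015.50 - 955.09 = 2060.41
Trade balance (goods + services) = -881.15 + 2060.41 = 1179.26

1179.26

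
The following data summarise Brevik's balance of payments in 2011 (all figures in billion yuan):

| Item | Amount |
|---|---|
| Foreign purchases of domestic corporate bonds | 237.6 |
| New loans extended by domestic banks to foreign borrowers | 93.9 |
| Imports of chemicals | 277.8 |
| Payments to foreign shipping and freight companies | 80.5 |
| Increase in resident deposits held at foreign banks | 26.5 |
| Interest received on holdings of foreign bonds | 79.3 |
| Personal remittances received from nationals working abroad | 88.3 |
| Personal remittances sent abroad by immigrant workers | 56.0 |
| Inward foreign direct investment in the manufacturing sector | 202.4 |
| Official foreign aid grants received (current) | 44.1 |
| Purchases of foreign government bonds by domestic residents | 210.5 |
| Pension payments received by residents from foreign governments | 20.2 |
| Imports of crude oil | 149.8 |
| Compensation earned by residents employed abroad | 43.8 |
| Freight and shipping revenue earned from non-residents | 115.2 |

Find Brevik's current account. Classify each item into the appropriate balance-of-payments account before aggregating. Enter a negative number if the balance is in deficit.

-173.2

Goods: -149.8 - 277.8 = -427.6
Services: -80.5 + 115.2 = 34.7
Primary income: 79.3 + 43.8 = 123.1
Secondary income: -56.0 + 88.3 + 20.2 + 44.1 = 96.6
Current account = (-427.6) + 34.7 + 123.1 + 96.6 = -173.2
(Excluded from the current account — financial account: foreign purchases of domestic corporate bonds 237.6, new loans extended by domestic banks to foreign borrowers 93.9, increase in resident deposits held at foreign banks 26.5, inward foreign direct investment in the manufacturing sector 202.4, purchases of foreign government bonds by domestic residents 210.5.)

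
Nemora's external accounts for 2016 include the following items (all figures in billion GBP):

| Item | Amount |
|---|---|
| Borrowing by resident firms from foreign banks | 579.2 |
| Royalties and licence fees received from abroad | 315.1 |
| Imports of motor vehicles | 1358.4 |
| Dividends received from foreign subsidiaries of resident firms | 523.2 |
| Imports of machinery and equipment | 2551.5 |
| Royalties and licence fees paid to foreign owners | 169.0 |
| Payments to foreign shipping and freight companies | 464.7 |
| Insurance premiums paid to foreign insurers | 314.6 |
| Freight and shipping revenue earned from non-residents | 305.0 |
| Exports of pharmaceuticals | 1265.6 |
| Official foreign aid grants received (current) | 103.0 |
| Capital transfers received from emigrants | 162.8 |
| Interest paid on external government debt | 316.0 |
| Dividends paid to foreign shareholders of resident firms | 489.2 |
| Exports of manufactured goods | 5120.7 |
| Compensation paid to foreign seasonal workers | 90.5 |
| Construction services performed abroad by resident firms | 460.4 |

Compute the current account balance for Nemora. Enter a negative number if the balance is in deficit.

2339.1

Goods: -1358.4 + 1265.6 - 2551.5 + 5120.7 = 2476.4
Services: 460.4 - 314.6 + 315.1 - 169.0 - 464.7 + 305.0 = 132.2
Primary income: -90.5 - 316.0 - 489.2 + 523.2 = -372.5
Secondary income: 103.0
Current account = 2476.4 + 132.2 + (-372.5) + 103.0 = 2339.1
(Excluded from the current account — financial account: borrowing by resident firms from foreign banks 579.2; capital account: capital transfers received from emigrants 162.8.)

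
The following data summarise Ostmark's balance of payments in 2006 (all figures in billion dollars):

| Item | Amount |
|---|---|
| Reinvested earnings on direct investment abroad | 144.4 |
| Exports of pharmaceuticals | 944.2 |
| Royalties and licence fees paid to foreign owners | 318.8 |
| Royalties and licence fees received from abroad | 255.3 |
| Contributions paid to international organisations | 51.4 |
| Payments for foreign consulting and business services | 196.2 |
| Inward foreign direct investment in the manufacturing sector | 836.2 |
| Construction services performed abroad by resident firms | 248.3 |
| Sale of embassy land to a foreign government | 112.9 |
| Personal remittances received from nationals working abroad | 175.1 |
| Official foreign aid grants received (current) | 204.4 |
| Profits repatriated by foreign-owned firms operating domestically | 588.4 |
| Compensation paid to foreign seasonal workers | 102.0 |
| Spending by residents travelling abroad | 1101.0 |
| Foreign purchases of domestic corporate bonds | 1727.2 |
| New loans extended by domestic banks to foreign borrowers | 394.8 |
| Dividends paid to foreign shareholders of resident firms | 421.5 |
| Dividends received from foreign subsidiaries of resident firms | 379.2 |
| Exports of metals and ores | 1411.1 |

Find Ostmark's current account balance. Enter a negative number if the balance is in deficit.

982.7

Goods: 944.2 + 1411.1 = 2355.3
Services: -196.2 - 1101.0 - 318.8 + 248.3 + 255.3 = -1112.4
Primary income: -588.4 + 379.2 - 102.0 + 144.4 - 421.5 = -588.3
Secondary income: 204.4 - 51.4 + 175.1 = 328.1
Current account = 2355.3 + (-1112.4) + (-588.3) + 328.1 = 982.7
(Excluded from the current account — financial account: inward foreign direct investment in the manufacturing sector 836.2, foreign purchases of domestic corporate bonds 1727.2, new loans extended by domestic banks to foreign borrowers 394.8; capital account: sale of embassy land to a foreign government 112.9.)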